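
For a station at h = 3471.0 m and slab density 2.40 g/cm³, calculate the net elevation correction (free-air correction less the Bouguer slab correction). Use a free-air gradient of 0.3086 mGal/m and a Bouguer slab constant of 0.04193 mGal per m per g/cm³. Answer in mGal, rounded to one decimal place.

721.9

Combined gradient = 0.3086 − 0.04193 × 2.40 = 0.2079680 mGal/m
Combined elevation correction = 0.2079680 × 3471.0 = 721.9 mGal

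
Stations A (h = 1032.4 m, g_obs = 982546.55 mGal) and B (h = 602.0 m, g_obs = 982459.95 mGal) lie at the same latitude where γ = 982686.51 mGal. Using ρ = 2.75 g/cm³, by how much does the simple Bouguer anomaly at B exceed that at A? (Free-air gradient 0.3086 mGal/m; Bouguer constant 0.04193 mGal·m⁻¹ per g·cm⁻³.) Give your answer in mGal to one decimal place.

Δg_SB(A) = 982546.55 − 982686.51 + 0.3086×1032.4 − 0.04193×2.75×1032.4 = 59.60 mGal
Δg_SB(B) = 982459.95 − 982686.51 + 0.3086×602.0 − 0.04193×2.75×602.0 = -110.20 mGal
Difference = -110.20 − (59.60) = -169.80 mGal

-169.8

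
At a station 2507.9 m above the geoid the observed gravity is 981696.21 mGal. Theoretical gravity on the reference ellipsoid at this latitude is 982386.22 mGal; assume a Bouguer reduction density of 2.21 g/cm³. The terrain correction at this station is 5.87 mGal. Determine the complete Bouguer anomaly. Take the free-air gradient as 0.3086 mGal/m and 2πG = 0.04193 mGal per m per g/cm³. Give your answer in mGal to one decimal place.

-142.6

Free-air correction = 0.3086 × 2507.9 = 773.94 mGal
Free-air anomaly = 981696.21 − 982386.22 + (773.94) = 83.93 mGal
Bouguer slab correction = 0.04193 × 2.21 × 2507.9 = 232.40 mGal
Simple Bouguer anomaly = 83.93 − (232.40) = -148.47 mGal
Complete Bouguer anomaly = -148.47 + 5.87 = -142.60 mGal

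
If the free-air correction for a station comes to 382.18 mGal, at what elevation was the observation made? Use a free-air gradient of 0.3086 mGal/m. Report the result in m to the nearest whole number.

1238

h = 382.18 / 0.3086 = 1238.43 m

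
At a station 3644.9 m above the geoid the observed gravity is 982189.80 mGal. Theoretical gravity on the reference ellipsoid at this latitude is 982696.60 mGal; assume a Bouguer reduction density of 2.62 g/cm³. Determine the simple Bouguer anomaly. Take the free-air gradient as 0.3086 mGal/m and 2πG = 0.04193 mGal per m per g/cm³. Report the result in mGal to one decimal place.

217.6

Free-air correction = 0.3086 × 3644.9 = 1124.82 mGal
Free-air anomaly = 982189.80 − 982696.60 + (1124.82) = 618.02 mGal
Bouguer slab correction = 0.04193 × 2.62 × 3644.9 = 400.42 mGal
Simple Bouguer anomaly = 618.02 − (400.42) = 217.60 mGal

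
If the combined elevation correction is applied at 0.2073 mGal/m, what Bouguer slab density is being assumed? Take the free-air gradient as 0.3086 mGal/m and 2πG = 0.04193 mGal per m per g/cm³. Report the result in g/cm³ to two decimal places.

2.42

0.2073 = 0.3086 − 0.04193 × ρ
ρ = (0.3086 − 0.2073) / 0.04193 = 2.42 g/cm³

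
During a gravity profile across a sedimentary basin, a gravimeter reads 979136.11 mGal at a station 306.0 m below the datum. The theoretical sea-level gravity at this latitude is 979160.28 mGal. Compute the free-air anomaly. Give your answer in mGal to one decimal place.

Free-air correction = 0.3086 × -306.0 = -94.43 mGal
Free-air anomaly = 979136.11 − 979160.28 + (-94.43) = -118.60 mGal

-118.6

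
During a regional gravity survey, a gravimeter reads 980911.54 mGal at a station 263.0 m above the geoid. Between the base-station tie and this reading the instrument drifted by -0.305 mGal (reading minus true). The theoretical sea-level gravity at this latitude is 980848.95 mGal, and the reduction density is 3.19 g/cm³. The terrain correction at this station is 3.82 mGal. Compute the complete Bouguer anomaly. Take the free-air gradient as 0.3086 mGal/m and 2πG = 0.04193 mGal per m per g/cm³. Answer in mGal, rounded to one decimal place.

112.7

Drift-corrected reading = 980911.54 − (-0.305) = 980911.845 mGal
Free-air correction = 0.3086 × 263.0 = 81.16 mGal
Free-air anomaly = 980911.845 − 980848.95 + (81.16) = 144.055 mGal
Bouguer slab correction = 0.04193 × 3.19 × 263.0 = 35.18 mGal
Simple Bouguer anomaly = 144.055 − (35.18) = 108.875 mGal
Complete Bouguer anomaly = 108.875 + 3.82 = 112.695 mGal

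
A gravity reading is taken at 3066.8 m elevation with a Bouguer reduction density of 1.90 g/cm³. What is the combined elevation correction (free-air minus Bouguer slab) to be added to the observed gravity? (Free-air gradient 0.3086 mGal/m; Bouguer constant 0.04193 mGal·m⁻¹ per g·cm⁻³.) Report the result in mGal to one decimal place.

Combined gradient = 0.3086 − 0.04193 × 1.90 = 0.2289330 mGal/m
Combined elevation correction = 0.2289330 × 3066.8 = 702.1 mGal

702.1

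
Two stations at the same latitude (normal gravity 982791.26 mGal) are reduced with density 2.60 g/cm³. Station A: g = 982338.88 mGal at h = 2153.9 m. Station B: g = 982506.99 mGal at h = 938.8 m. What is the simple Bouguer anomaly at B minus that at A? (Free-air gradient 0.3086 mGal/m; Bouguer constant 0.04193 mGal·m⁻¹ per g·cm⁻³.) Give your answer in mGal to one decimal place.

-74.4

Δg_SB(A) = 982338.88 − 982791.26 + 0.3086×2153.9 − 0.04193×2.60×2153.9 = -22.50 mGal
Δg_SB(B) = 982506.99 − 982791.26 + 0.3086×938.8 − 0.04193×2.60×938.8 = -96.90 mGal
Difference = -96.90 − (-22.50) = -74.40 mGal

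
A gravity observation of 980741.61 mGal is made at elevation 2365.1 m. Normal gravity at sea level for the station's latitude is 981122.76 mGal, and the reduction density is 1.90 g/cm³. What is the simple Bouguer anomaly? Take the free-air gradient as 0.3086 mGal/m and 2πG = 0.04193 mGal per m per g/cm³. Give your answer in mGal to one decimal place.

Free-air correction = 0.3086 × 2365.1 = 729.87 mGal
Free-air anomaly = 980741.61 − 981122.76 + (729.87) = 348.72 mGal
Bouguer slab correction = 0.04193 × 1.90 × 2365.1 = 188.42 mGal
Simple Bouguer anomaly = 348.72 − (188.42) = 160.30 mGal

160.3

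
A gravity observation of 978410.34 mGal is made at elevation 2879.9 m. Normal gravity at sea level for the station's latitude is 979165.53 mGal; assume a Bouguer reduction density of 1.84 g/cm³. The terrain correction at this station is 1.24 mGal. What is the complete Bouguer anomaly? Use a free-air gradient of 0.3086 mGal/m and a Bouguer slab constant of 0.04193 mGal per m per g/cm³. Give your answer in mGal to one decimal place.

-87.4

Free-air correction = 0.3086 × 2879.9 = 888.74 mGal
Free-air anomaly = 978410.34 − 979165.53 + (888.74) = 133.55 mGal
Bouguer slab correction = 0.04193 × 1.84 × 2879.9 = 222.19 mGal
Simple Bouguer anomaly = 133.55 − (222.19) = -88.64 mGal
Complete Bouguer anomaly = -88.64 + 1.24 = -87.40 mGal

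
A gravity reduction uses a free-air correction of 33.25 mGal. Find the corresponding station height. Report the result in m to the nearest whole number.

h = 33.25 / 0.3086 = 107.74 m

108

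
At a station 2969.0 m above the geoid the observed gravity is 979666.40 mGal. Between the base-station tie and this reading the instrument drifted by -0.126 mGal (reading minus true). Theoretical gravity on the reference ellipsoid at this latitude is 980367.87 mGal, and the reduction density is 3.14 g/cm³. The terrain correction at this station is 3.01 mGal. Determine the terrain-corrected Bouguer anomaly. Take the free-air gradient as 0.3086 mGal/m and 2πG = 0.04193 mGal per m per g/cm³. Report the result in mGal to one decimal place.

Drift-corrected reading = 979666.40 − (-0.126) = 979666.526 mGal
Free-air correction = 0.3086 × 2969.0 = 916.23 mGal
Free-air anomaly = 979666.526 − 980367.87 + (916.23) = 214.886 mGal
Bouguer slab correction = 0.04193 × 3.14 × 2969.0 = 390.90 mGal
Simple Bouguer anomaly = 214.886 − (390.90) = -176.014 mGal
Complete Bouguer anomaly = -176.014 + 3.01 = -173.004 mGal

-173.0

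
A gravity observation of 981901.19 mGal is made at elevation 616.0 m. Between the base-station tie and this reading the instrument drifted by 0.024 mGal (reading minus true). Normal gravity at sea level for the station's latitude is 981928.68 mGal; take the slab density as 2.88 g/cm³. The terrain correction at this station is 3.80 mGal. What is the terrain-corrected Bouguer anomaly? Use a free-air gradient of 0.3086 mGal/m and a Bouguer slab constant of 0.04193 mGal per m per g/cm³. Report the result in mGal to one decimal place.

92.0

Drift-corrected reading = 981901.19 − (0.024) = 981901.166 mGal
Free-air correction = 0.3086 × 616.0 = 190.10 mGal
Free-air anomaly = 981901.166 − 981928.68 + (190.10) = 162.586 mGal
Bouguer slab correction = 0.04193 × 2.88 × 616.0 = 74.39 mGal
Simple Bouguer anomaly = 162.586 − (74.39) = 88.196 mGal
Complete Bouguer anomaly = 88.196 + 3.80 = 91.996 mGal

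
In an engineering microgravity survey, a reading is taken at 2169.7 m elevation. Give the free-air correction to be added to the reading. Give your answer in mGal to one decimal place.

Free-air correction = 0.3086 × 2169.7 = 669.6 mGal

669.6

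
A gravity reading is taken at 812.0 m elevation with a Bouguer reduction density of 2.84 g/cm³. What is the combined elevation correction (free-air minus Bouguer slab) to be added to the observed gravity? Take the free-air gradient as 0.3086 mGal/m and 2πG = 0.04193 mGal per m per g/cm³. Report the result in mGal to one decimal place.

153.9

Combined gradient = 0.3086 − 0.04193 × 2.84 = 0.1895188 mGal/m
Combined elevation correction = 0.1895188 × 812.0 = 153.9 mGal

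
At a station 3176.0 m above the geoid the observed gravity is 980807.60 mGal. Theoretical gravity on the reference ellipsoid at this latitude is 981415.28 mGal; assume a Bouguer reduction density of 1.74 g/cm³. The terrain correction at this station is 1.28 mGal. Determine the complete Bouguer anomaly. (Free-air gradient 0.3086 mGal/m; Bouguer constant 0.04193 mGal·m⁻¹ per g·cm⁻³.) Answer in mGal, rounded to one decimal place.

Free-air correction = 0.3086 × 3176.0 = 980.11 mGal
Free-air anomaly = 980807.60 − 981415.28 + (980.11) = 372.43 mGal
Bouguer slab correction = 0.04193 × 1.74 × 3176.0 = 231.72 mGal
Simple Bouguer anomaly = 372.43 − (231.72) = 140.71 mGal
Complete Bouguer anomaly = 140.71 + 1.28 = 141.99 mGal

142.0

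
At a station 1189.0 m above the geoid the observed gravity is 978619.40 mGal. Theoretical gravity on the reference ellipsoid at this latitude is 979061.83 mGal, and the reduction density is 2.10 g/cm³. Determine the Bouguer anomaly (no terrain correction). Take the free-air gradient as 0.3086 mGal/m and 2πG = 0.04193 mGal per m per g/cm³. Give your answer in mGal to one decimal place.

Free-air correction = 0.3086 × 1189.0 = 366.93 mGal
Free-air anomaly = 978619.40 − 979061.83 + (366.93) = -75.50 mGal
Bouguer slab correction = 0.04193 × 2.10 × 1189.0 = 104.70 mGal
Simple Bouguer anomaly = -75.50 − (104.70) = -180.20 mGal

-180.2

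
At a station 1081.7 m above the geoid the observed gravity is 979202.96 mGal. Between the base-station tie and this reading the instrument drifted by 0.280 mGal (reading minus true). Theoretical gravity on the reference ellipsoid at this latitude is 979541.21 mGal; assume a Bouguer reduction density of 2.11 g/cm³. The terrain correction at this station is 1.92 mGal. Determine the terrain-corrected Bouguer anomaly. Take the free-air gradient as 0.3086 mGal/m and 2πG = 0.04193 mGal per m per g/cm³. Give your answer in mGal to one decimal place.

-98.5

Drift-corrected reading = 979202.96 − (0.280) = 979202.680 mGal
Free-air correction = 0.3086 × 1081.7 = 333.81 mGal
Free-air anomaly = 979202.680 − 979541.21 + (333.81) = -4.720 mGal
Bouguer slab correction = 0.04193 × 2.11 × 1081.7 = 95.70 mGal
Simple Bouguer anomaly = -4.720 − (95.70) = -100.420 mGal
Complete Bouguer anomaly = -100.420 + 1.92 = -98.500 mGal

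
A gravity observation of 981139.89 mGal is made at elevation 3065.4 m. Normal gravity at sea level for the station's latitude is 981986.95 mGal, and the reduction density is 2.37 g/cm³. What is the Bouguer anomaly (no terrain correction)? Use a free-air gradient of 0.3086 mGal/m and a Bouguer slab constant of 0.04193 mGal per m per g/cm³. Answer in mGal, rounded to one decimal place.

-205.7

Free-air correction = 0.3086 × 3065.4 = 945.98 mGal
Free-air anomaly = 981139.89 − 981986.95 + (945.98) = 98.92 mGal
Bouguer slab correction = 0.04193 × 2.37 × 3065.4 = 304.62 mGal
Simple Bouguer anomaly = 98.92 − (304.62) = -205.70 mGal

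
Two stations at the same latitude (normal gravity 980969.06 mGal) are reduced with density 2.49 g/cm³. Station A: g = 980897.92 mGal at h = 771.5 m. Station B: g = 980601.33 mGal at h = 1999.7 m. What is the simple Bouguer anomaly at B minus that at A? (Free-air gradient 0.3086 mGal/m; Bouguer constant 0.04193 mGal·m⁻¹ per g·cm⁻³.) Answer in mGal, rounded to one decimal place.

Δg_SB(A) = 980897.92 − 980969.06 + 0.3086×771.5 − 0.04193×2.49×771.5 = 86.40 mGal
Δg_SB(B) = 980601.33 − 980969.06 + 0.3086×1999.7 − 0.04193×2.49×1999.7 = 40.60 mGal
Difference = 40.60 − (86.40) = -45.80 mGal

-45.8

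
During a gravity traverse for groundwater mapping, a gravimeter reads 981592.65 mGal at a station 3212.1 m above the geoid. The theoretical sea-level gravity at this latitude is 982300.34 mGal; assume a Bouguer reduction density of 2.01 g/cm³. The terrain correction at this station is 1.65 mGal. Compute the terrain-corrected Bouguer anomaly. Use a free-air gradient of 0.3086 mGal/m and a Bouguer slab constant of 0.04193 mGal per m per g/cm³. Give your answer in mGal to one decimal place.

Free-air correction = 0.3086 × 3212.1 = 991.25 mGal
Free-air anomaly = 981592.65 − 982300.34 + (991.25) = 283.56 mGal
Bouguer slab correction = 0.04193 × 2.01 × 3212.1 = 270.71 mGal
Simple Bouguer anomaly = 283.56 − (270.71) = 12.85 mGal
Complete Bouguer anomaly = 12.85 + 1.65 = 14.50 mGal

14.5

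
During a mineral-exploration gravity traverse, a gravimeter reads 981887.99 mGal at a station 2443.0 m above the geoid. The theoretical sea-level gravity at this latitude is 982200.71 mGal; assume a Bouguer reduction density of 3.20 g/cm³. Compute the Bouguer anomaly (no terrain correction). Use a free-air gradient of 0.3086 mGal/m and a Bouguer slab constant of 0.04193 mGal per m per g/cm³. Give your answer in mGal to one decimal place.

113.4

Free-air correction = 0.3086 × 2443.0 = 753.91 mGal
Free-air anomaly = 981887.99 − 982200.71 + (753.91) = 441.19 mGal
Bouguer slab correction = 0.04193 × 3.20 × 2443.0 = 327.79 mGal
Simple Bouguer anomaly = 441.19 − (327.79) = 113.40 mGal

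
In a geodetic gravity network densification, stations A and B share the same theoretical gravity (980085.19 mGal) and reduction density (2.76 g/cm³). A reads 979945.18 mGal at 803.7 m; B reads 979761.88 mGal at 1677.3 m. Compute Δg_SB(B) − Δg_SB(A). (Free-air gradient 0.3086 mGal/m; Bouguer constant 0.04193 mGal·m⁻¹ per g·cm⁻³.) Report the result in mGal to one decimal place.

-14.8

Δg_SB(A) = 979945.18 − 980085.19 + 0.3086×803.7 − 0.04193×2.76×803.7 = 15.00 mGal
Δg_SB(B) = 979761.88 − 980085.19 + 0.3086×1677.3 − 0.04193×2.76×1677.3 = 0.20 mGal
Difference = 0.20 − (15.00) = -14.80 mGal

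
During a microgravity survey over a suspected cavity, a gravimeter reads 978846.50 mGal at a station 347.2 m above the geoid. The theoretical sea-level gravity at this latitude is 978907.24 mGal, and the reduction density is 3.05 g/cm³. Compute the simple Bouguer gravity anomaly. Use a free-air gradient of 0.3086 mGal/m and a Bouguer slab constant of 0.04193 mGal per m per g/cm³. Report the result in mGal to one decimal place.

2.0

Free-air correction = 0.3086 × 347.2 = 107.15 mGal
Free-air anomaly = 978846.50 − 978907.24 + (107.15) = 46.41 mGal
Bouguer slab correction = 0.04193 × 3.05 × 347.2 = 44.40 mGal
Simple Bouguer anomaly = 46.41 − (44.40) = 2.01 mGal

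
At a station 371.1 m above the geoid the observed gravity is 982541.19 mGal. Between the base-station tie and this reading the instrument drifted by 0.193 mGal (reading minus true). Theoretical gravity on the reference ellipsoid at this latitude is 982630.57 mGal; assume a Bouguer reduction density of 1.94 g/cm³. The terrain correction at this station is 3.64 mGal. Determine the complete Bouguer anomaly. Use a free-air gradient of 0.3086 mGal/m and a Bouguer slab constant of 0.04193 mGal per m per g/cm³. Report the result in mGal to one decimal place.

-1.6

Drift-corrected reading = 982541.19 − (0.193) = 982540.997 mGal
Free-air correction = 0.3086 × 371.1 = 114.52 mGal
Free-air anomaly = 982540.997 − 982630.57 + (114.52) = 24.947 mGal
Bouguer slab correction = 0.04193 × 1.94 × 371.1 = 30.19 mGal
Simple Bouguer anomaly = 24.947 − (30.19) = -5.243 mGal
Complete Bouguer anomaly = -5.243 + 3.64 = -1.603 mGal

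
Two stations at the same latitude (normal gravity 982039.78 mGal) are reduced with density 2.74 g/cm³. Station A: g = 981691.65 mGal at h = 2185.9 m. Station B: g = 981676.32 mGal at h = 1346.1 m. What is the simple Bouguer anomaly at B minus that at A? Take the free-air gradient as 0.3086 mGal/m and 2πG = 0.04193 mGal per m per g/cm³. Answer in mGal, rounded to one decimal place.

Δg_SB(A) = 981691.65 − 982039.78 + 0.3086×2185.9 − 0.04193×2.74×2185.9 = 75.30 mGal
Δg_SB(B) = 981676.32 − 982039.78 + 0.3086×1346.1 − 0.04193×2.74×1346.1 = -102.70 mGal
Difference = -102.70 − (75.30) = -178.00 mGal

-178.0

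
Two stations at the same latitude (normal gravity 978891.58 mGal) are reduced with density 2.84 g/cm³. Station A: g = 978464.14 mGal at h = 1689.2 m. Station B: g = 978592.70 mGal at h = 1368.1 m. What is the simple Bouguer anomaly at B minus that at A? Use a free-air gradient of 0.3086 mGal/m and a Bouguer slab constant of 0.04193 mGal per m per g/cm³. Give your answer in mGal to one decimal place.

67.7

Δg_SB(A) = 978464.14 − 978891.58 + 0.3086×1689.2 − 0.04193×2.84×1689.2 = -107.30 mGal
Δg_SB(B) = 978592.70 − 978891.58 + 0.3086×1368.1 − 0.04193×2.84×1368.1 = -39.60 mGal
Difference = -39.60 − (-107.30) = 67.70 mGal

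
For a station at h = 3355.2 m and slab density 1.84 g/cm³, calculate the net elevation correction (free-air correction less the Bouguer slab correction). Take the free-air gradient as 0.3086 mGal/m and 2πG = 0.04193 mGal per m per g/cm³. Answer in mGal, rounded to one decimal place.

Combined gradient = 0.3086 − 0.04193 × 1.84 = 0.2314488 mGal/m
Combined elevation correction = 0.2314488 × 3355.2 = 776.6 mGal

776.6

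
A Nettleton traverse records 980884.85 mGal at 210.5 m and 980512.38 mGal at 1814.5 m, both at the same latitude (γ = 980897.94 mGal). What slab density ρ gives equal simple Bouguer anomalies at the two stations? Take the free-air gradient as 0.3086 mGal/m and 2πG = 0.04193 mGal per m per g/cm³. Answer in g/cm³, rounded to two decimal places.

1.82

Δg_obs = 980512.38 − 980884.85 = -372.47 mGal over Δh = 1814.5 − 210.5 = 1604.0 m
Equal Bouguer anomalies ⇒ Δg_obs + (0.3086 − 0.04193ρ)·Δh = 0
0.3086 − 0.04193ρ = −Δg_obs/Δh = 0.23221
ρ = (0.3086 − 0.23221) / 0.04193 = 1.82 g/cm³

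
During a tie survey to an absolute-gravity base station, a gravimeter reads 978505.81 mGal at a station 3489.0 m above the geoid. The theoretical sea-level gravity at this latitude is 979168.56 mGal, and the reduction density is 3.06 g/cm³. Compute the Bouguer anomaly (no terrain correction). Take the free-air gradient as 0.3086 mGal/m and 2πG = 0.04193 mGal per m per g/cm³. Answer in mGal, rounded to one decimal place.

-33.7

Free-air correction = 0.3086 × 3489.0 = 1076.71 mGal
Free-air anomaly = 978505.81 − 979168.56 + (1076.71) = 413.96 mGal
Bouguer slab correction = 0.04193 × 3.06 × 3489.0 = 447.66 mGal
Simple Bouguer anomaly = 413.96 − (447.66) = -33.70 mGal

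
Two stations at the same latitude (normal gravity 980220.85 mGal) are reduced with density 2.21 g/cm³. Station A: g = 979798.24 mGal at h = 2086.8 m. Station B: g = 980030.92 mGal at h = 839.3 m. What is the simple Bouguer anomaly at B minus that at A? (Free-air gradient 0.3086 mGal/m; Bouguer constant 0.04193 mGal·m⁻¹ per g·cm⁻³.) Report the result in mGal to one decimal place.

-36.7

Δg_SB(A) = 979798.24 − 980220.85 + 0.3086×2086.8 − 0.04193×2.21×2086.8 = 28.00 mGal
Δg_SB(B) = 980030.92 − 980220.85 + 0.3086×839.3 − 0.04193×2.21×839.3 = -8.70 mGal
Difference = -8.70 − (28.00) = -36.70 mGal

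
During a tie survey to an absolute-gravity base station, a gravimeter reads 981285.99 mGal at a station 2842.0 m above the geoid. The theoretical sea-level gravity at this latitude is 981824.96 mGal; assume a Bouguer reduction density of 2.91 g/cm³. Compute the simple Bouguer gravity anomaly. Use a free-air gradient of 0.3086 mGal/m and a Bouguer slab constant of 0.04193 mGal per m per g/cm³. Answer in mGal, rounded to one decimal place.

Free-air correction = 0.3086 × 2842.0 = 877.04 mGal
Free-air anomaly = 981285.99 − 981824.96 + (877.04) = 338.07 mGal
Bouguer slab correction = 0.04193 × 2.91 × 2842.0 = 346.77 mGal
Simple Bouguer anomaly = 338.07 − (346.77) = -8.70 mGal

-8.7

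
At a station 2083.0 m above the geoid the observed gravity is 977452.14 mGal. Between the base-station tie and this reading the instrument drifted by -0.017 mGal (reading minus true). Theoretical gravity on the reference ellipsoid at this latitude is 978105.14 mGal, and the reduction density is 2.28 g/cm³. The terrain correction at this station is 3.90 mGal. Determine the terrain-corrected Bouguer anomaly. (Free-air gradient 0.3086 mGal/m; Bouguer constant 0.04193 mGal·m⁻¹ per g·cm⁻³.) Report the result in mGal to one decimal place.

-205.4

Drift-corrected reading = 977452.14 − (-0.017) = 977452.157 mGal
Free-air correction = 0.3086 × 2083.0 = 642.81 mGal
Free-air anomaly = 977452.157 − 978105.14 + (642.81) = -10.173 mGal
Bouguer slab correction = 0.04193 × 2.28 × 2083.0 = 199.14 mGal
Simple Bouguer anomaly = -10.173 − (199.14) = -209.313 mGal
Complete Bouguer anomaly = -209.313 + 3.90 = -205.413 mGal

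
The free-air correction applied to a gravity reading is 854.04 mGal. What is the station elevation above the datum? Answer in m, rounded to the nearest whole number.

h = 854.04 / 0.3086 = 2767.47 m

2767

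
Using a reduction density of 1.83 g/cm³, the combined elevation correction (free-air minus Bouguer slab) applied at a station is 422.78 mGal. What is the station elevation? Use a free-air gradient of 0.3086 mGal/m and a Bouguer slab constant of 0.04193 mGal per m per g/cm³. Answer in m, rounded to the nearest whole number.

Combined gradient = 0.3086 − 0.04193 × 1.83 = 0.2318681 mGal/m
h = 422.78 / 0.2318681 = 1823.36 m

1823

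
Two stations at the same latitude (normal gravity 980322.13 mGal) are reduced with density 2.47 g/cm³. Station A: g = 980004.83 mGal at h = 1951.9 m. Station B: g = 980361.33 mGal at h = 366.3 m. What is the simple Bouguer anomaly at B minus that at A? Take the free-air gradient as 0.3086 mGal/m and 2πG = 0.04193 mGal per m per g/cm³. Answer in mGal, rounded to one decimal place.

Δg_SB(A) = 980004.83 − 980322.13 + 0.3086×1951.9 − 0.04193×2.47×1951.9 = 82.90 mGal
Δg_SB(B) = 980361.33 − 980322.13 + 0.3086×366.3 − 0.04193×2.47×366.3 = 114.30 mGal
Difference = 114.30 − (82.90) = 31.40 mGal

31.4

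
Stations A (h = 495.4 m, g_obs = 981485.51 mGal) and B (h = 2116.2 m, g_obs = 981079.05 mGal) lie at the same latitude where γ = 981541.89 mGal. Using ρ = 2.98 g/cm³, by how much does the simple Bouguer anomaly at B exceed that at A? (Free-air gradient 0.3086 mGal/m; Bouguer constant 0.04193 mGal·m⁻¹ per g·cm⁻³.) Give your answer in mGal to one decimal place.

-108.8

Δg_SB(A) = 981485.51 − 981541.89 + 0.3086×495.4 − 0.04193×2.98×495.4 = 34.60 mGal
Δg_SB(B) = 981079.05 − 981541.89 + 0.3086×2116.2 − 0.04193×2.98×2116.2 = -74.20 mGal
Difference = -74.20 − (34.60) = -108.80 mGal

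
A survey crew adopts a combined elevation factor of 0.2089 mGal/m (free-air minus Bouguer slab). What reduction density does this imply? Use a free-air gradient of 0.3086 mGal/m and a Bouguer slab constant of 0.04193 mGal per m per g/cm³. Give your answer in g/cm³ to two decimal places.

2.38

0.2089 = 0.3086 − 0.04193 × ρ
ρ = (0.3086 − 0.2089) / 0.04193 = 2.38 g/cm³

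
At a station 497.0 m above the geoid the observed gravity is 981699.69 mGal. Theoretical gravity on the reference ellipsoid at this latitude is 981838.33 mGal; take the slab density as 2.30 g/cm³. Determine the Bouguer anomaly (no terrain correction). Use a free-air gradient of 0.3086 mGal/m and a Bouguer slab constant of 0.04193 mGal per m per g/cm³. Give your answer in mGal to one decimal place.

Free-air correction = 0.3086 × 497.0 = 153.37 mGal
Free-air anomaly = 981699.69 − 981838.33 + (153.37) = 14.73 mGal
Bouguer slab correction = 0.04193 × 2.30 × 497.0 = 47.93 mGal
Simple Bouguer anomaly = 14.73 − (47.93) = -33.20 mGal

-33.2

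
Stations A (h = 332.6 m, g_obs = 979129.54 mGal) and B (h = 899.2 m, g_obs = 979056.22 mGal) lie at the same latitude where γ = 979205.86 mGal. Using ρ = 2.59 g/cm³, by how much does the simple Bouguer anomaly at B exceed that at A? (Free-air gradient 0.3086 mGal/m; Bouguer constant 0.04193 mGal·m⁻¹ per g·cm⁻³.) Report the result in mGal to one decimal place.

Δg_SB(A) = 979129.54 − 979205.86 + 0.3086×332.6 − 0.04193×2.59×332.6 = -9.80 mGal
Δg_SB(B) = 979056.22 − 979205.86 + 0.3086×899.2 − 0.04193×2.59×899.2 = 30.20 mGal
Difference = 30.20 − (-9.80) = 40.00 mGal

40.0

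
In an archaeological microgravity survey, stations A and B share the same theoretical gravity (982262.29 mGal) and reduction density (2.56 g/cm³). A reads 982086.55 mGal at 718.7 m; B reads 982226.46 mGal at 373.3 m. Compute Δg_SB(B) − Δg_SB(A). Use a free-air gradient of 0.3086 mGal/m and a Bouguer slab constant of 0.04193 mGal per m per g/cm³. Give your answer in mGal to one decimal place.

Δg_SB(A) = 982086.55 − 982262.29 + 0.3086×718.7 − 0.04193×2.56×718.7 = -31.10 mGal
Δg_SB(B) = 982226.46 − 982262.29 + 0.3086×373.3 − 0.04193×2.56×373.3 = 39.30 mGal
Difference = 39.30 − (-31.10) = 70.40 mGal

70.4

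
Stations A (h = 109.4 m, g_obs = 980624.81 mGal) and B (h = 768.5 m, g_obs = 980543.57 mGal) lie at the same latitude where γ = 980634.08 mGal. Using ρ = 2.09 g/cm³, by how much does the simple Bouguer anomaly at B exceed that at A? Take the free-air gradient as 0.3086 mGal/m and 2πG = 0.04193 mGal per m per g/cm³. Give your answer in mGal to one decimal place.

64.4

Δg_SB(A) = 980624.81 − 980634.08 + 0.3086×109.4 − 0.04193×2.09×109.4 = 14.90 mGal
Δg_SB(B) = 980543.57 − 980634.08 + 0.3086×768.5 − 0.04193×2.09×768.5 = 79.30 mGal
Difference = 79.30 − (14.90) = 64.40 mGal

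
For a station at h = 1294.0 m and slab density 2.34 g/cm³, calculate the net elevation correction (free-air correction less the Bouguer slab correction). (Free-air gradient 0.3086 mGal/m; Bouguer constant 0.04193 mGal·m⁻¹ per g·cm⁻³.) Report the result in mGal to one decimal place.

272.4

Combined gradient = 0.3086 − 0.04193 × 2.34 = 0.2104838 mGal/m
Combined elevation correction = 0.2104838 × 1294.0 = 272.4 mGal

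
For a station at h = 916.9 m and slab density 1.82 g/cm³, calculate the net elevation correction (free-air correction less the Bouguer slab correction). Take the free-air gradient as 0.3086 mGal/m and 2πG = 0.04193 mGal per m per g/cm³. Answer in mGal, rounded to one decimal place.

213.0

Combined gradient = 0.3086 − 0.04193 × 1.82 = 0.2322874 mGal/m
Combined elevation correction = 0.2322874 × 916.9 = 213.0 mGal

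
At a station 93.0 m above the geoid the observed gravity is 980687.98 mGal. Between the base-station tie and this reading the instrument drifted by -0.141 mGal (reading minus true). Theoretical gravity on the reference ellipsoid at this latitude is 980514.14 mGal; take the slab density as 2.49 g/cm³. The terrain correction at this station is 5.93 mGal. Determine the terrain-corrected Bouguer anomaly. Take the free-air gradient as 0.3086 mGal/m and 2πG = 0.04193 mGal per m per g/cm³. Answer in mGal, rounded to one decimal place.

198.9

Drift-corrected reading = 980687.98 − (-0.141) = 980688.121 mGal
Free-air correction = 0.3086 × 93.0 = 28.70 mGal
Free-air anomaly = 980688.121 − 980514.14 + (28.70) = 202.681 mGal
Bouguer slab correction = 0.04193 × 2.49 × 93.0 = 9.71 mGal
Simple Bouguer anomaly = 202.681 − (9.71) = 192.971 mGal
Complete Bouguer anomaly = 192.971 + 5.93 = 198.901 mGal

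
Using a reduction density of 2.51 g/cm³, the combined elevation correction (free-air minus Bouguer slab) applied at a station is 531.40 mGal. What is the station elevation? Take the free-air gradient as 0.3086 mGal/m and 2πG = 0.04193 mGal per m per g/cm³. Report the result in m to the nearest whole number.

Combined gradient = 0.3086 − 0.04193 × 2.51 = 0.2033557 mGal/m
h = 531.40 / 0.2033557 = 2613.16 m

2613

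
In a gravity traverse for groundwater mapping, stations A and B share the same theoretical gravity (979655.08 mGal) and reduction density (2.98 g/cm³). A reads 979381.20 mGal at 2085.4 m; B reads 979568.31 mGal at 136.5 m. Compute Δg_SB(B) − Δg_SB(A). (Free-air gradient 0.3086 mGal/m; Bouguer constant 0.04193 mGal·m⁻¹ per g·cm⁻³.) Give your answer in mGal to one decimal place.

Δg_SB(A) = 979381.20 − 979655.08 + 0.3086×2085.4 − 0.04193×2.98×2085.4 = 109.10 mGal
Δg_SB(B) = 979568.31 − 979655.08 + 0.3086×136.5 − 0.04193×2.98×136.5 = -61.70 mGal
Difference = -61.70 − (109.10) = -170.80 mGal

-170.8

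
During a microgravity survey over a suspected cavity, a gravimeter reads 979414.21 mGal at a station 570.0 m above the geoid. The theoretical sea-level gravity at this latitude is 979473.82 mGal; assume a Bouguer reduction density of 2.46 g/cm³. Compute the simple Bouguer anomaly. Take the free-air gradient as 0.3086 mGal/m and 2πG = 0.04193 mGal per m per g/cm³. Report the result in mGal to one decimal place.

Free-air correction = 0.3086 × 570.0 = 175.90 mGal
Free-air anomaly = 979414.21 − 979473.82 + (175.90) = 116.29 mGal
Bouguer slab correction = 0.04193 × 2.46 × 570.0 = 58.79 mGal
Simple Bouguer anomaly = 116.29 − (58.79) = 57.50 mGal

57.5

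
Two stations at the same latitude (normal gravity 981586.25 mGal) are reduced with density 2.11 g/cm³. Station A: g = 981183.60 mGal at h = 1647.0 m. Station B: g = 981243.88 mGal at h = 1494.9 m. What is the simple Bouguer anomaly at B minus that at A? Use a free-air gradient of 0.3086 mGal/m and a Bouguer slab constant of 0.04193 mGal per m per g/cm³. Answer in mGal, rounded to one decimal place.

Δg_SB(A) = 981183.60 − 981586.25 + 0.3086×1647.0 − 0.04193×2.11×1647.0 = -40.10 mGal
Δg_SB(B) = 981243.88 − 981586.25 + 0.3086×1494.9 − 0.04193×2.11×1494.9 = -13.30 mGal
Difference = -13.30 − (-40.10) = 26.80 mGal

26.8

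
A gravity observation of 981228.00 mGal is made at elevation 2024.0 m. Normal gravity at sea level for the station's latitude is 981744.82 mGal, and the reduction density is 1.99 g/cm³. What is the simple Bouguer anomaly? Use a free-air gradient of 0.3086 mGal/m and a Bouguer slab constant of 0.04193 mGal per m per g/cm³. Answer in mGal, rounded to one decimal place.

Free-air correction = 0.3086 × 2024.0 = 624.61 mGal
Free-air anomaly = 981228.00 − 981744.82 + (624.61) = 107.79 mGal
Bouguer slab correction = 0.04193 × 1.99 × 2024.0 = 168.88 mGal
Simple Bouguer anomaly = 107.79 − (168.88) = -61.09 mGal

-61.1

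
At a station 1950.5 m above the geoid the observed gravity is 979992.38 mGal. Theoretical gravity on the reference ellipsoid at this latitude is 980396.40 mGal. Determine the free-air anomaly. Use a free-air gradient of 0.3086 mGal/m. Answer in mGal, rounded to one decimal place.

197.9

Free-air correction = 0.3086 × 1950.5 = 601.92 mGal
Free-air anomaly = 979992.38 − 980396.40 + (601.92) = 197.90 mGal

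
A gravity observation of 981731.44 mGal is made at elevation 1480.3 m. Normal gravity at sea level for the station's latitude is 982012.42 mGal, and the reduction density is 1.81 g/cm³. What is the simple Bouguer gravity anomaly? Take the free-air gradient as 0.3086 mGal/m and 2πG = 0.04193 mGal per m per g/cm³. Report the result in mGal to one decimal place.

63.5

Free-air correction = 0.3086 × 1480.3 = 456.82 mGal
Free-air anomaly = 981731.44 − 982012.42 + (456.82) = 175.84 mGal
Bouguer slab correction = 0.04193 × 1.81 × 1480.3 = 112.34 mGal
Simple Bouguer anomaly = 175.84 − (112.34) = 63.50 mGal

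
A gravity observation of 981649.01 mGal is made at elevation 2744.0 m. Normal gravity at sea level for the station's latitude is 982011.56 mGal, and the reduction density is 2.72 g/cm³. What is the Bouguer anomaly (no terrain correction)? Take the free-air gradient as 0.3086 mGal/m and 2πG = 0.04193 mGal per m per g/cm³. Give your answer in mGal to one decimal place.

171.3

Free-air correction = 0.3086 × 2744.0 = 846.80 mGal
Free-air anomaly = 981649.01 − 982011.56 + (846.80) = 484.25 mGal
Bouguer slab correction = 0.04193 × 2.72 × 2744.0 = 312.95 mGal
Simple Bouguer anomaly = 484.25 − (312.95) = 171.30 mGal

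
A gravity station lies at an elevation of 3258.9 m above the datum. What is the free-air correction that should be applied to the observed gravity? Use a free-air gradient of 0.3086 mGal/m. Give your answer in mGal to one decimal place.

Free-air correction = 0.3086 × 3258.9 = 1005.7 mGal

1005.7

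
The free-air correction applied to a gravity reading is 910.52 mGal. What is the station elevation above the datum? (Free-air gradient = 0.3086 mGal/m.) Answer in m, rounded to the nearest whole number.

2950

h = 910.52 / 0.3086 = 2950.49 m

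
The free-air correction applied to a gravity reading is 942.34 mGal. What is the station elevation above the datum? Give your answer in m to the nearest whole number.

3054

h = 942.34 / 0.3086 = 3053.60 m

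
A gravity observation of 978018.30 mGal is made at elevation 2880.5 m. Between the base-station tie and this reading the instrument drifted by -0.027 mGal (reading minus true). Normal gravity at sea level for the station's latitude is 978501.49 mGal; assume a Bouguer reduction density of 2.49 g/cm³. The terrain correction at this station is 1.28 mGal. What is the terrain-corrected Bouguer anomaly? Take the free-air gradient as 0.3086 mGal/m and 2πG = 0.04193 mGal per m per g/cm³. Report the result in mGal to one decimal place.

106.3

Drift-corrected reading = 978018.30 − (-0.027) = 978018.327 mGal
Free-air correction = 0.3086 × 2880.5 = 888.92 mGal
Free-air anomaly = 978018.327 − 978501.49 + (888.92) = 405.757 mGal
Bouguer slab correction = 0.04193 × 2.49 × 2880.5 = 300.74 mGal
Simple Bouguer anomaly = 405.757 − (300.74) = 105.017 mGal
Complete Bouguer anomaly = 105.017 + 1.28 = 106.297 mGal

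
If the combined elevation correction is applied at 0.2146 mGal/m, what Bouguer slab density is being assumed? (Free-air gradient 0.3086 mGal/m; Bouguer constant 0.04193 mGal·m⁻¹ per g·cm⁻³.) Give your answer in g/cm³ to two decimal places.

0.2146 = 0.3086 − 0.04193 × ρ
ρ = (0.3086 − 0.2146) / 0.04193 = 2.24 g/cm³

2.24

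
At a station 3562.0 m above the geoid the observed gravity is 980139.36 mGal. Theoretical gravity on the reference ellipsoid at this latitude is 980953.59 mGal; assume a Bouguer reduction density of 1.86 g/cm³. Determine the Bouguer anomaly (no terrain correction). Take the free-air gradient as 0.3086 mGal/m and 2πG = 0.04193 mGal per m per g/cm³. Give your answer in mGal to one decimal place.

7.2

Free-air correction = 0.3086 × 3562.0 = 1099.23 mGal
Free-air anomaly = 980139.36 − 980953.59 + (1099.23) = 285.00 mGal
Bouguer slab correction = 0.04193 × 1.86 × 3562.0 = 277.80 mGal
Simple Bouguer anomaly = 285.00 − (277.80) = 7.20 mGal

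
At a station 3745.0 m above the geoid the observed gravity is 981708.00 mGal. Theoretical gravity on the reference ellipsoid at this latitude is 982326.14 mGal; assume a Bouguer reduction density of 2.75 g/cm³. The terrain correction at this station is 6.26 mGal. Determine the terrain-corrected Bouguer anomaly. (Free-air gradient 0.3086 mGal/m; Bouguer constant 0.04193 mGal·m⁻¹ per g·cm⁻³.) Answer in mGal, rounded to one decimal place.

Free-air correction = 0.3086 × 3745.0 = 1155.71 mGal
Free-air anomaly = 981708.00 − 982326.14 + (1155.71) = 537.57 mGal
Bouguer slab correction = 0.04193 × 2.75 × 3745.0 = 431.83 mGal
Simple Bouguer anomaly = 537.57 − (431.83) = 105.74 mGal
Complete Bouguer anomaly = 105.74 + 6.26 = 112.00 mGal

112.0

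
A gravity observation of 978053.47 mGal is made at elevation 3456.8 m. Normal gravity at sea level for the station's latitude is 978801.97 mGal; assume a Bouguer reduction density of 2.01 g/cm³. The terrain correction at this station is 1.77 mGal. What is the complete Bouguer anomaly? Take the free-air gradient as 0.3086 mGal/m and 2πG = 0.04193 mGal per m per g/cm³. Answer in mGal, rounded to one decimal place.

Free-air correction = 0.3086 × 3456.8 = 1066.77 mGal
Free-air anomaly = 978053.47 − 978801.97 + (1066.77) = 318.27 mGal
Bouguer slab correction = 0.04193 × 2.01 × 3456.8 = 291.34 mGal
Simple Bouguer anomaly = 318.27 − (291.34) = 26.93 mGal
Complete Bouguer anomaly = 26.93 + 1.77 = 28.70 mGal

28.7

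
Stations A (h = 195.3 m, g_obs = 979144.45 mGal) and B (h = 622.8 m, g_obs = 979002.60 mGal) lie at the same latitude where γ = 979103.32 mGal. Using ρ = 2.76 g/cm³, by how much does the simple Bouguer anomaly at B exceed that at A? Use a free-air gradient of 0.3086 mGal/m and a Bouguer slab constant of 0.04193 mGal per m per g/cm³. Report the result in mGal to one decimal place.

-59.4

Δg_SB(A) = 979144.45 − 979103.32 + 0.3086×195.3 − 0.04193×2.76×195.3 = 78.80 mGal
Δg_SB(B) = 979002.60 − 979103.32 + 0.3086×622.8 − 0.04193×2.76×622.8 = 19.40 mGal
Difference = 19.40 − (78.80) = -59.40 mGal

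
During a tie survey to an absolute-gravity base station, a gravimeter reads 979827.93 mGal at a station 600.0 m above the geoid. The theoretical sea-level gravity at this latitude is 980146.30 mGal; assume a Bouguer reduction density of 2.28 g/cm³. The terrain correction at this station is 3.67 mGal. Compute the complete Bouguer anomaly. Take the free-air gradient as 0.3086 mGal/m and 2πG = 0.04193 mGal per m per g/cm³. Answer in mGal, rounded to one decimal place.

-186.9

Free-air correction = 0.3086 × 600.0 = 185.16 mGal
Free-air anomaly = 979827.93 − 980146.30 + (185.16) = -133.21 mGal
Bouguer slab correction = 0.04193 × 2.28 × 600.0 = 57.36 mGal
Simple Bouguer anomaly = -133.21 − (57.36) = -190.57 mGal
Complete Bouguer anomaly = -190.57 + 3.67 = -186.90 mGal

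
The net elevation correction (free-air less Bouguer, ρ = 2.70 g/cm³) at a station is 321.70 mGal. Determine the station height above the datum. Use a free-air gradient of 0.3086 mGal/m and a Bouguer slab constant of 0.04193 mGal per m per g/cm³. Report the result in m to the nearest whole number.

Combined gradient = 0.3086 − 0.04193 × 2.70 = 0.1953890 mGal/m
h = 321.70 / 0.1953890 = 1646.46 m

1646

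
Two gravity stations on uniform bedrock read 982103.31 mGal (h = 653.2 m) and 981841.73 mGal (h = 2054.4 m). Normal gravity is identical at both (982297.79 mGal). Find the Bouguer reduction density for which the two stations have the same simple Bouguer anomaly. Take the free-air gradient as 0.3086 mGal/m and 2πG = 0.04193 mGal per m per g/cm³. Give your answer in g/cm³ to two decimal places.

2.91

Δg_obs = 981841.73 − 982103.31 = -261.58 mGal over Δh = 2054.4 − 653.2 = 1401.2 m
Equal Bouguer anomalies ⇒ Δg_obs + (0.3086 − 0.04193ρ)·Δh = 0
0.3086 − 0.04193ρ = −Δg_obs/Δh = 0.18668
ρ = (0.3086 − 0.18668) / 0.04193 = 2.91 g/cm³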